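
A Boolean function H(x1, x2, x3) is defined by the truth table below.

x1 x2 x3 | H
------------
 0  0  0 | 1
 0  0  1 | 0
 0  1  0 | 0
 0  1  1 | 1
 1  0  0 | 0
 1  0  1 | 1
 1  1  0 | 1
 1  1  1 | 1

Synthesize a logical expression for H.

H(x1, x2, x3) = NOT ((((NOT x1 AND NOT x2) AND x3) OR ((NOT x1 AND x2) AND NOT x3)) OR ((x1 AND NOT x2) AND NOT x3))

H is 0 on only 3 rows — (0,0,1), (0,1,0), (1,0,0). Writing each as a minterm (¬x1·¬x2·x3, ¬x1·x2·¬x3, x1·¬x2·¬x3) and OR-ing them characterizes exactly where H=0, so H is the negation of that disjunction.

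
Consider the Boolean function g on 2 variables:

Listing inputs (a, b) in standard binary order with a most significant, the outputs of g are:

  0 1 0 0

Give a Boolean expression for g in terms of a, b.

1 only at (0,1): NOT a AND b.

g(a, b) = ~a & b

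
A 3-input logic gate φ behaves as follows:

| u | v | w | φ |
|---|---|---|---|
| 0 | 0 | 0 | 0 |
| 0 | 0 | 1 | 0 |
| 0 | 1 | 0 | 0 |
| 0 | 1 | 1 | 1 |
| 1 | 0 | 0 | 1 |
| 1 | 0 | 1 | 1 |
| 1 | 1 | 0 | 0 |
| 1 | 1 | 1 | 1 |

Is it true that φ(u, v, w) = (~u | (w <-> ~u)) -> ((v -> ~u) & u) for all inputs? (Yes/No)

Evaluate (~u | (w <-> ~u)) -> ((v -> ~u) & u) on each row and compare to φ:
  u=0, v=0, w=0: formula gives 0, φ = 0 ✓
  u=0, v=0, w=1: formula gives 0, φ = 0 ✓
  u=0, v=1, w=0: formula gives 0, φ = 0 ✓
  u=0, v=1, w=1: formula gives 0, but φ = 1 ✗
Since they disagree at (0,1,1), the expression is not a correct formula for φ.

No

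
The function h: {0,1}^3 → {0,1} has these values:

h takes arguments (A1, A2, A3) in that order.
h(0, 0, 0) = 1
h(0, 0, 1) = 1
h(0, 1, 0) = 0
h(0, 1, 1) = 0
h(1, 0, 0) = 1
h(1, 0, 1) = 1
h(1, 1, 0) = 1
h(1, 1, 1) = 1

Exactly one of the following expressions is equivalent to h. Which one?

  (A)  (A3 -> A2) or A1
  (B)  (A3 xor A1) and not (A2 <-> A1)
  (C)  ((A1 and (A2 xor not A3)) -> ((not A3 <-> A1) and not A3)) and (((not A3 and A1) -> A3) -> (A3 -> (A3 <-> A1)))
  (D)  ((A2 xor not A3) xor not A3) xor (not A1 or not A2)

(A): at (0,0,1) it gives 0, but h = 1 — eliminated.
(B): at (0,0,0) it gives 0, but h = 1 — eliminated.
(C): at (0,0,1) it gives 0, but h = 1 — eliminated.
That leaves (D). Evaluating it on every row reproduces the table of h exactly.

D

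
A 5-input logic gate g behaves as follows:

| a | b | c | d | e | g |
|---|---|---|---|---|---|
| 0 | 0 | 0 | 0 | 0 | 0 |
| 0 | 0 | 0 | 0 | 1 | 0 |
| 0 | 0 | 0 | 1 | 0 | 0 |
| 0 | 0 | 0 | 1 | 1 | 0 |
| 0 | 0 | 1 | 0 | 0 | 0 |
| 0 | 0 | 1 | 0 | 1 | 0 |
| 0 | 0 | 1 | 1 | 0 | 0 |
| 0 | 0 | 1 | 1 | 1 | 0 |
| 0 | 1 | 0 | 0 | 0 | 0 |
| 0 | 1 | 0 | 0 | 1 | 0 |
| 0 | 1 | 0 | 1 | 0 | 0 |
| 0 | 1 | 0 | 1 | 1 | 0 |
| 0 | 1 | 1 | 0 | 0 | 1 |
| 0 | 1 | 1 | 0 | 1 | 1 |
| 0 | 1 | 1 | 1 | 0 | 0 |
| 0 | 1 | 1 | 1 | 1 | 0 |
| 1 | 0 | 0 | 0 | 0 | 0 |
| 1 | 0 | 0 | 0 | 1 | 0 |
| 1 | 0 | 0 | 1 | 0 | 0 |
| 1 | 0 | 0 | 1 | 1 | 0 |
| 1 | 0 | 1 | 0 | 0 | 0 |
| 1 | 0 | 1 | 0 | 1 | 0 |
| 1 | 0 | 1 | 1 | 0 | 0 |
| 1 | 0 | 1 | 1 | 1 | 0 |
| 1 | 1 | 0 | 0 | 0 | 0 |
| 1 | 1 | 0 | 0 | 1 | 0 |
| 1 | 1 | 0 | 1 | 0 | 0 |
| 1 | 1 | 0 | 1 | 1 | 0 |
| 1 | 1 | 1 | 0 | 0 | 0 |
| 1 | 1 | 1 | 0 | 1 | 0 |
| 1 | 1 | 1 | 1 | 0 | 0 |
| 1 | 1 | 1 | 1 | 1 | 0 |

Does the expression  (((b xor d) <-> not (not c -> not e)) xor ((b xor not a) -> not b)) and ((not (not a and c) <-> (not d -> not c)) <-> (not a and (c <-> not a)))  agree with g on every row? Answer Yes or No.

Test each input against both g and the formula:
  a=0, b=0, c=0, d=0, e=0: formula gives 0, g = 0 ✓
  a=0, b=0, c=0, d=0, e=1: formula gives 0, g = 0 ✓
  a=0, b=0, c=0, d=1, e=0: formula gives 0, g = 0 ✓
  a=0, b=0, c=0, d=1, e=1: formula gives 0, g = 0 ✓
  …and likewise for the remaining 28 rows.
Every row agrees, so the formula is equivalent.

Yes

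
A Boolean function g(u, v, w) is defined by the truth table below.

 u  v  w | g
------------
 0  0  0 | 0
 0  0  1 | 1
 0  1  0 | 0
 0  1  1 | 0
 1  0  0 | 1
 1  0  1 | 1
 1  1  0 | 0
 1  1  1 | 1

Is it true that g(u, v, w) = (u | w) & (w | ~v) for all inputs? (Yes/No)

No

Test each input against both g and the formula:
  u=0, v=0, w=0: formula gives 0, g = 0 ✓
  u=0, v=0, w=1: formula gives 1, g = 1 ✓
  u=0, v=1, w=0: formula gives 0, g = 0 ✓
  u=0, v=1, w=1: formula gives 1, but g = 0 ✗
Row (0,1,1) is a counterexample, so the formula is not equivalent to g.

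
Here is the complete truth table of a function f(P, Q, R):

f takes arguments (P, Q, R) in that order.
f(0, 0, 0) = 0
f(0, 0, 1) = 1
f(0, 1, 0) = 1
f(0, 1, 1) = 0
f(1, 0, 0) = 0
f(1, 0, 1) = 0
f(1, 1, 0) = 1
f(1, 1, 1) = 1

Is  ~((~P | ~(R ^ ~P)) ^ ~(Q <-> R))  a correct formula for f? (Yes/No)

Yes

Check the formula against f row by row:
  P=0, Q=0, R=0: formula gives 0, f = 0 ✓
  P=0, Q=0, R=1: formula gives 1, f = 1 ✓
  P=0, Q=1, R=0: formula gives 1, f = 1 ✓
  P=0, Q=1, R=1: formula gives 0, f = 0 ✓
  P=1, Q=0, R=0: formula gives 0, f = 0 ✓
  …and likewise for the remaining 3 rows.
All 8 rows match — the expression computes f exactly.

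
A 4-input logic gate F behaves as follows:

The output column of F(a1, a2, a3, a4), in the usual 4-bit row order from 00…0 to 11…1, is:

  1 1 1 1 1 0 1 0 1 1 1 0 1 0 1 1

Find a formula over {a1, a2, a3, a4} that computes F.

F(a1, a2, a3, a4) = ((((((a1' · a2) · a3') · a4) + (((a1' · a2) · a3) · a4)) + (((a1 · a2') · a3) · a4)) + (((a1 · a2) · a3') · a4))'

The 0-rows are (0,1,0,1), (0,1,1,1), (1,0,1,1), (1,1,0,1). Take each as a conjunction (¬a1·a2·¬a3·a4, ¬a1·a2·a3·a4, a1·¬a2·a3·a4, a1·a2·¬a3·a4), form their disjunction, and complement — that gives a formula that is 1 everywhere F is.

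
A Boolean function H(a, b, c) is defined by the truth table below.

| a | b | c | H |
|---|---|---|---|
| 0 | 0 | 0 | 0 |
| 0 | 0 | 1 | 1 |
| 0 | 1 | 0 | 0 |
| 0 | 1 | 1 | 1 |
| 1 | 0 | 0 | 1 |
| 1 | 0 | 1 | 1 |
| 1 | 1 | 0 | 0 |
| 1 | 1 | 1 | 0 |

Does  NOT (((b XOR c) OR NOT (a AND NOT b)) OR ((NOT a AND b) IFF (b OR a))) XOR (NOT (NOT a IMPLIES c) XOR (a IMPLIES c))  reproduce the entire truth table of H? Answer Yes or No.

No

Evaluate NOT (((b XOR c) OR NOT (a AND NOT b)) OR ((NOT a AND b) IFF (b OR a))) XOR (NOT (NOT a IMPLIES c) XOR (a IMPLIES c)) on each row and compare to H:
  a=0, b=0, c=0: formula gives 0, H = 0 ✓
  a=0, b=0, c=1: formula gives 1, H = 1 ✓
  a=0, b=1, c=0: formula gives 0, H = 0 ✓
  a=0, b=1, c=1: formula gives 1, H = 1 ✓
  a=1, b=0, c=0: formula gives 1, H = 1 ✓
  …
  a=1, b=1, c=1: formula gives 1, but H = 0 ✗
A single disagreement suffices: at (1,1,1) they differ, so the formula does not compute H.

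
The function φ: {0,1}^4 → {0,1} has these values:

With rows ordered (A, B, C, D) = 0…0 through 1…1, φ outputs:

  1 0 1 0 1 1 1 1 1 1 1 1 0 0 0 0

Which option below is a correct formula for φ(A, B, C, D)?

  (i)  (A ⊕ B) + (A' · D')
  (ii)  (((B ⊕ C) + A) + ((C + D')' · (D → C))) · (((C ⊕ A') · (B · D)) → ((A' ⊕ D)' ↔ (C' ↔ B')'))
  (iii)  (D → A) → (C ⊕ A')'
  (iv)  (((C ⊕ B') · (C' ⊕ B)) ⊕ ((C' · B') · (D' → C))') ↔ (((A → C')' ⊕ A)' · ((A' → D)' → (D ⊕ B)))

(ii) fails at (0,0,0,0): the formula yields 0, φ is 1.
(iii) fails at (0,0,0,0): the formula yields 0, φ is 1.
(iv) fails at (0,0,0,1): the formula yields 1, φ is 0.
That leaves (i). Evaluating it on every row reproduces the table of φ exactly.

i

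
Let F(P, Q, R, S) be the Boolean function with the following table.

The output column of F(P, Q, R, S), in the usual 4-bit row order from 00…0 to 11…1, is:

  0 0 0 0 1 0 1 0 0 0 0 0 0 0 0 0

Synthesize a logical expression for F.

F(P, Q, R, S) = (((not P and Q) and not R) and not S) or (((not P and Q) and R) and not S)

Collect the rows where F=1 — (0,1,0,0), (0,1,1,0) — and write one minterm per row: ¬P·Q·¬R·¬S, ¬P·Q·R·¬S. Their union (logical OR) reproduces the table exactly.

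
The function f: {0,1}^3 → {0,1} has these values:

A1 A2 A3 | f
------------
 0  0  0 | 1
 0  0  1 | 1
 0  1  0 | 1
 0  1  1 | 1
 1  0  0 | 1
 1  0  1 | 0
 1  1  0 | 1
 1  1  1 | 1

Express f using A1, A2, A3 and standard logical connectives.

f is 0 on exactly one input, (1,0,1), whose minterm is A1·¬A2·A3. So f is the negation of that single conjunction.

f(A1, A2, A3) = NOT ((A1 AND NOT A2) AND A3)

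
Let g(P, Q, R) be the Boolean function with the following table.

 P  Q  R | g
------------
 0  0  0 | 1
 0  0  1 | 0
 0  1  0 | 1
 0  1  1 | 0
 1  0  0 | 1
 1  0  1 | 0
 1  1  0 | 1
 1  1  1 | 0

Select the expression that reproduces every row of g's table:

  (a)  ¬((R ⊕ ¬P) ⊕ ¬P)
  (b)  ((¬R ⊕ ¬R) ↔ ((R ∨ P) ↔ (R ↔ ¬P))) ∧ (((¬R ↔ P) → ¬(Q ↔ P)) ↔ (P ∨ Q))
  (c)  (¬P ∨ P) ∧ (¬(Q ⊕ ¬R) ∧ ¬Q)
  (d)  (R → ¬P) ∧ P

(b): at (0,0,0) it gives 0, but g = 1 — eliminated.
(c): at (0,0,0) it gives 0, but g = 1 — eliminated.
(d): at (0,0,0) it gives 0, but g = 1 — eliminated.
That leaves (a). Evaluating it on every row reproduces the table of g exactly.

a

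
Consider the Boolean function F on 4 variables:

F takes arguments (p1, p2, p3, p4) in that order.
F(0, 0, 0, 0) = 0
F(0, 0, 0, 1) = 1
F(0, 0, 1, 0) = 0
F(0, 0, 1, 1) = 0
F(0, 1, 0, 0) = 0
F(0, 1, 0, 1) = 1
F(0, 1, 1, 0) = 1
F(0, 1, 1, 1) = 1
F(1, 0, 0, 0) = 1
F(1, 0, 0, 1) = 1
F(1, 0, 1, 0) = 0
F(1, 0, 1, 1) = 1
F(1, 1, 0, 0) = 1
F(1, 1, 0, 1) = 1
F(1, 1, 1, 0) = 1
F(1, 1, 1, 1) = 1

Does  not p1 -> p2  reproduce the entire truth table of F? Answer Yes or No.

No

Check the formula against F row by row:
  p1=0, p2=0, p3=0, p4=0: formula gives 0, F = 0 ✓
  p1=0, p2=0, p3=0, p4=1: formula gives 0, but F = 1 ✗
Since they disagree at (0,0,0,1), the expression is not a correct formula for F.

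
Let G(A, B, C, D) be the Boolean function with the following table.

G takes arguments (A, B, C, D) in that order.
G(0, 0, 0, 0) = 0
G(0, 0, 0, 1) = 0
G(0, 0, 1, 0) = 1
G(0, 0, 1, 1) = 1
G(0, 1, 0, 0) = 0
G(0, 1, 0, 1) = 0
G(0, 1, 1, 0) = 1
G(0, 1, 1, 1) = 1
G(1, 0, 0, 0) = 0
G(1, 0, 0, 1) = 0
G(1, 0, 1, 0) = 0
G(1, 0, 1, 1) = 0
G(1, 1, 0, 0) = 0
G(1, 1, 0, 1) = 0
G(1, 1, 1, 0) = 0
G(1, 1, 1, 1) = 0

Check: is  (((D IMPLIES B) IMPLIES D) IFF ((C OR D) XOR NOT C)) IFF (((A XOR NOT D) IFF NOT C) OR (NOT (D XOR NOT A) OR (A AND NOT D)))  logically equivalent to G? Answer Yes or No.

Yes

Check the formula against G row by row:
  A=0, B=0, C=0, D=0: formula gives 0, G = 0 ✓
  A=0, B=0, C=0, D=1: formula gives 0, G = 0 ✓
  A=0, B=0, C=1, D=0: formula gives 1, G = 1 ✓
  A=0, B=0, C=1, D=1: formula gives 1, G = 1 ✓
  … (the remaining 12 rows also agree.)
Every row agrees, so the formula is equivalent.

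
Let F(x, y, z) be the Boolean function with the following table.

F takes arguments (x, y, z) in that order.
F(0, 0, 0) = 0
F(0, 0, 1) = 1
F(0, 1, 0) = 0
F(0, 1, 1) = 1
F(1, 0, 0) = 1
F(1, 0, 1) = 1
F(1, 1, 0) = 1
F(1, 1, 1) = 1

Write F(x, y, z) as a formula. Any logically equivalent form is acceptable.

F(x, y, z) = (((x' · y') · z') + ((x' · y) · z'))'

The 0-rows are (0,0,0), (0,1,0). Take each as a conjunction (¬x·¬y·¬z, ¬x·y·¬z), form their disjunction, and complement — that gives a formula that is 1 everywhere F is.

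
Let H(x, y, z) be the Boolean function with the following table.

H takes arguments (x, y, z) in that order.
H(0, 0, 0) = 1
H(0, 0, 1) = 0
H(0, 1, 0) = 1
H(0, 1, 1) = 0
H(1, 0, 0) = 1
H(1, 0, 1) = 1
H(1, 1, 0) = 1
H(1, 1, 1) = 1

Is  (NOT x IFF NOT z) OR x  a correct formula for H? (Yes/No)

Yes

Test each input against both H and the formula:
  x=0, y=0, z=0: formula gives 1, H = 1 ✓
  x=0, y=0, z=1: formula gives 0, H = 0 ✓
  x=0, y=1, z=0: formula gives 1, H = 1 ✓
  x=0, y=1, z=1: formula gives 0, H = 0 ✓
  x=1, y=0, z=0: formula gives 1, H = 1 ✓
  … (the remaining 3 rows also agree.)
Every row agrees, so the formula is equivalent.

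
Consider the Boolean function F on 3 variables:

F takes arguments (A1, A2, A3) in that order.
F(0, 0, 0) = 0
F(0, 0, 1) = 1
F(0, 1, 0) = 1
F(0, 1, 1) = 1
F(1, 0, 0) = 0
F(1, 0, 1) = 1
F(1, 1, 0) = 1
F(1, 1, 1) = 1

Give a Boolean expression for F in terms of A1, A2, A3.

F(A1, A2, A3) = (((A1' · A2') · A3') + ((A1 · A2') · A3'))'

F is 0 on only 2 rows — (0,0,0), (1,0,0). Writing each as a minterm (¬A1·¬A2·¬A3, A1·¬A2·¬A3) and OR-ing them characterizes exactly where F=0, so F is the negation of that disjunction.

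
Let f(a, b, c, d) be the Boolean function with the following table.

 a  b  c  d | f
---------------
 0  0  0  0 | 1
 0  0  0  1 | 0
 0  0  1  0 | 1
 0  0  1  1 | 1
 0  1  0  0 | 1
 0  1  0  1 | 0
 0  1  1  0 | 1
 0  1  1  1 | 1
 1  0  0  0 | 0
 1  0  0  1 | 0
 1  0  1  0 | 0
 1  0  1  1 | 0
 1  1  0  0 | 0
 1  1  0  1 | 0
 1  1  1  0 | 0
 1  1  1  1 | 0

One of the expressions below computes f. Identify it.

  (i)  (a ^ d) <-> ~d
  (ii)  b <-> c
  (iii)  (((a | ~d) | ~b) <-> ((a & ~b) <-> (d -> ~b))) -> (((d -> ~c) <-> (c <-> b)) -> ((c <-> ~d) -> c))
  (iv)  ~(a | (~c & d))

(i): at (0,0,0,0) it gives 0, but f = 1 — eliminated.
(ii): at (0,0,0,1) it gives 1, but f = 0 — eliminated.
(iii): at (0,0,0,1) it gives 1, but f = 0 — eliminated.
(iv) is the remaining candidate, and it agrees with f on all 16 inputs.

iv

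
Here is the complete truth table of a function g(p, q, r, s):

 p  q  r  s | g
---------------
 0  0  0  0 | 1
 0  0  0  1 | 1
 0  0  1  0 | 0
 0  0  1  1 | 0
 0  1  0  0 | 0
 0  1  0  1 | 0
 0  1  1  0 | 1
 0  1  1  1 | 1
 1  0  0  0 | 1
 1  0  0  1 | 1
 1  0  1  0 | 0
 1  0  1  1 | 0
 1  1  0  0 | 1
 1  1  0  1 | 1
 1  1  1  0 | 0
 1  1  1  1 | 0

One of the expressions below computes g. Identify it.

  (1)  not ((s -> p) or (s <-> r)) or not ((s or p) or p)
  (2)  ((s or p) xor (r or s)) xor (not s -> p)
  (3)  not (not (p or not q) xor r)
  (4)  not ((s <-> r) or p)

3

(1) disagrees with g on (0,0,1,0) (formula → 1, table → 0); rule it out.
(2) disagrees with g on (0,0,0,0) (formula → 0, table → 1); rule it out.
(4) disagrees with g on (0,0,0,0) (formula → 0, table → 1); rule it out.
That leaves (3). Evaluating it on every row reproduces the table of g exactly.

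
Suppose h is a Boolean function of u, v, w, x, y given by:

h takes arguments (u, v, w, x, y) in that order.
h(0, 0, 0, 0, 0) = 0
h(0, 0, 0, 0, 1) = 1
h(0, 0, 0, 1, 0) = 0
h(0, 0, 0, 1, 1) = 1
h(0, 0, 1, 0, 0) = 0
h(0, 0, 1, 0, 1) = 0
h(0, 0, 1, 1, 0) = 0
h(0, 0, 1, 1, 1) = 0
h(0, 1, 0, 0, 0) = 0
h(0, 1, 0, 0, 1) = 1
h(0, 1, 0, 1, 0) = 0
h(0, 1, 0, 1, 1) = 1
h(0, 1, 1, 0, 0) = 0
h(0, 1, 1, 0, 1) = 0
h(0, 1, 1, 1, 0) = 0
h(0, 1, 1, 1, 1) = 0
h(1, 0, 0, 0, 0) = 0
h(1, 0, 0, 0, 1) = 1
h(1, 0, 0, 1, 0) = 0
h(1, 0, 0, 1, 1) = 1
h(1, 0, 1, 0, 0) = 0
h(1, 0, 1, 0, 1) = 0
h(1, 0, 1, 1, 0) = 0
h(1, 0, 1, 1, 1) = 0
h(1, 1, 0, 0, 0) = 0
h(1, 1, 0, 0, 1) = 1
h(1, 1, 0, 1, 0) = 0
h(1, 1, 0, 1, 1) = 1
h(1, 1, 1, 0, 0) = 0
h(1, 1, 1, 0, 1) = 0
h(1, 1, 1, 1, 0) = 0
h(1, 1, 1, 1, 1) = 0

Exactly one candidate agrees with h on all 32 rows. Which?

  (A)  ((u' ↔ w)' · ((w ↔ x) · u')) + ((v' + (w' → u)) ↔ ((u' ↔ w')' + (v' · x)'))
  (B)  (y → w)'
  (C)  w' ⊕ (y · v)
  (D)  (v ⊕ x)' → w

B

(A): at (0,0,0,0,0) it gives 1, but h = 0 — eliminated.
(C): at (0,0,0,0,0) it gives 1, but h = 0 — eliminated.
(D): at (0,0,0,0,1) it gives 0, but h = 1 — eliminated.
Only (B) survives; checking it on all 32 rows confirms it matches h.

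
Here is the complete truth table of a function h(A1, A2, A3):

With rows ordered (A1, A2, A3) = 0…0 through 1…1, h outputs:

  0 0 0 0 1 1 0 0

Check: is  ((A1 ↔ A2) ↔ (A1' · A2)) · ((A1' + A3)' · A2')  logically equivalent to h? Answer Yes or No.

Test each input against both h and the formula:
  A1=0, A2=0, A3=0: formula gives 0, h = 0 ✓
  A1=0, A2=0, A3=1: formula gives 0, h = 0 ✓
  A1=0, A2=1, A3=0: formula gives 0, h = 0 ✓
  A1=0, A2=1, A3=1: formula gives 0, h = 0 ✓
  A1=1, A2=0, A3=0: formula gives 1, h = 1 ✓
  A1=1, A2=0, A3=1: formula gives 0, but h = 1 ✗
A single disagreement suffices: at (1,0,1) they differ, so the formula does not compute h.

No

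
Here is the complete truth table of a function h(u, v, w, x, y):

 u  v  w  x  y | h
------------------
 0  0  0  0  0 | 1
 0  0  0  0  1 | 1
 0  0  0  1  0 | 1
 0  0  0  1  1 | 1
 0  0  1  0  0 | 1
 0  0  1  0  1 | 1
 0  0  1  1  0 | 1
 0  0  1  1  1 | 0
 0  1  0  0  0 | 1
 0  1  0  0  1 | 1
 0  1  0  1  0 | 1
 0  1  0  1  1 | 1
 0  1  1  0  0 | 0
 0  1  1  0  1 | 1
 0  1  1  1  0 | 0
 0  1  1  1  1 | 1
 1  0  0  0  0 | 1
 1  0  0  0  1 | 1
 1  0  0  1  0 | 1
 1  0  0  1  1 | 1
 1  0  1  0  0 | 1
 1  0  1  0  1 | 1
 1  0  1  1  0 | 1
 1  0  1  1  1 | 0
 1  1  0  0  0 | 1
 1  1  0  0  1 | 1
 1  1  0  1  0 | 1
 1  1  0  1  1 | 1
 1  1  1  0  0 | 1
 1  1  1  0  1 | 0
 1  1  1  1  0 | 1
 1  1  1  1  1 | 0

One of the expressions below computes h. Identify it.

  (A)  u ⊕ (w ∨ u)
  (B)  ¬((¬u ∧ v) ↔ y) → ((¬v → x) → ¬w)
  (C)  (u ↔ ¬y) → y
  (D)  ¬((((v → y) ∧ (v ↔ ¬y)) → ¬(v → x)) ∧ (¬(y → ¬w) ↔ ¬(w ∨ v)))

B

(A) disagrees with h on (0,0,0,0,0) (formula → 0, table → 1); rule it out.
(C) disagrees with h on (0,0,1,1,1) (formula → 1, table → 0); rule it out.
(D) disagrees with h on (0,0,1,0,0) (formula → 0, table → 1); rule it out.
Only (B) survives; checking it on all 32 rows confirms it matches h.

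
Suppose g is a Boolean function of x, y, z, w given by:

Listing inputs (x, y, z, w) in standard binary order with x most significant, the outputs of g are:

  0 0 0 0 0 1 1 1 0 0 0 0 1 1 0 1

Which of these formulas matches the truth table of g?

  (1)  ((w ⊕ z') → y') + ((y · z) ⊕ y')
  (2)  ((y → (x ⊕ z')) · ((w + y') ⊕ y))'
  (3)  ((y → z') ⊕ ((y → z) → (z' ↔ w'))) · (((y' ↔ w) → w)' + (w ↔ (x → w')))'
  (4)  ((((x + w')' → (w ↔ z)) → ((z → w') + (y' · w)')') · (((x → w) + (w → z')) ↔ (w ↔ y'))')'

(1) fails at (0,0,0,0): the formula yields 1, g is 0.
(3) fails at (0,0,1,0): the formula yields 1, g is 0.
(4) fails at (0,0,0,0): the formula yields 1, g is 0.
Only (2) survives; checking it on all 16 rows confirms it matches g.

2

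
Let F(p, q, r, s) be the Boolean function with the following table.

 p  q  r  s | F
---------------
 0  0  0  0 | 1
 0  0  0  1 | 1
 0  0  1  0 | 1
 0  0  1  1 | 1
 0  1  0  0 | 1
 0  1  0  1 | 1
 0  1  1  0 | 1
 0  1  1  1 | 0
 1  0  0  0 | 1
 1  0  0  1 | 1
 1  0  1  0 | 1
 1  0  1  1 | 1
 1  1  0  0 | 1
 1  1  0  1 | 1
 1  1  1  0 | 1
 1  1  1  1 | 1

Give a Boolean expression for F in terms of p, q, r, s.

Only row (0,1,1,1) gives 0. So F is 1 everywhere except there — the complement of the minterm ¬p·q·r·s.

F(p, q, r, s) = (((p' · q) · r) · s)'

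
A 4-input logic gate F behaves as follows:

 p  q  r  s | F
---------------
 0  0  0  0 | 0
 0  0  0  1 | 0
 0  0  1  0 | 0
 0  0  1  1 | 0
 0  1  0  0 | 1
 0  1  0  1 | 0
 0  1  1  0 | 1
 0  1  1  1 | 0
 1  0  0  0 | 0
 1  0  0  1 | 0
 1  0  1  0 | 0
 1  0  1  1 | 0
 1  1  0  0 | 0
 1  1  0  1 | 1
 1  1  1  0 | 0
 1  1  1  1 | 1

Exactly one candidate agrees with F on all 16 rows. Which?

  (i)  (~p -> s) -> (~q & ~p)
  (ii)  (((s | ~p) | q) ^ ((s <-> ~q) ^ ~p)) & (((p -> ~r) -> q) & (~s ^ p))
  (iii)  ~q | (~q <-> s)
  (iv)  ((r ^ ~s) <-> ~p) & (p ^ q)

ii

(i): at (0,0,0,0) it gives 1, but F = 0 — eliminated.
(iii): at (0,0,0,0) it gives 1, but F = 0 — eliminated.
(iv): at (0,1,1,0) it gives 0, but F = 1 — eliminated.
Only (ii) survives; checking it on all 16 rows confirms it matches F.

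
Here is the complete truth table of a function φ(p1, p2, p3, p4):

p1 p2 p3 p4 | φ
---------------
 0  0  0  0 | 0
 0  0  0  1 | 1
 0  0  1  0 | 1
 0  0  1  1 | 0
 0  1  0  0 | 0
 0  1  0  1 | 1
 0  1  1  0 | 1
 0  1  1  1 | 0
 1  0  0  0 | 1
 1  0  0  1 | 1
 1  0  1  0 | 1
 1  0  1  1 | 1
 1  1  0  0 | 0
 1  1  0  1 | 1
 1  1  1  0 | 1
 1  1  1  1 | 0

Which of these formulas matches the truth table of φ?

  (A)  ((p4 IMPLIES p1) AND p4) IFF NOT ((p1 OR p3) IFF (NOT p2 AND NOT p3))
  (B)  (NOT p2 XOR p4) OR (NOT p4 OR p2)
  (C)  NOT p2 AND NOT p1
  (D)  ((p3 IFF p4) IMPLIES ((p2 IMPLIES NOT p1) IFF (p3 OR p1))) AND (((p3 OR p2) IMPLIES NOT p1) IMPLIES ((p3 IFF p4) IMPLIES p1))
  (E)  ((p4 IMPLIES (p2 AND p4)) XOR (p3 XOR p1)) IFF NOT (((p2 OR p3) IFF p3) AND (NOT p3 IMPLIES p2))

D

(A) disagrees with φ on (0,0,0,1) (formula → 0, table → 1); rule it out.
(B) disagrees with φ on (0,0,0,0) (formula → 1, table → 0); rule it out.
(C) disagrees with φ on (0,0,0,0) (formula → 1, table → 0); rule it out.
(E) disagrees with φ on (0,0,0,0) (formula → 1, table → 0); rule it out.
Only (D) survives; checking it on all 16 rows confirms it matches φ.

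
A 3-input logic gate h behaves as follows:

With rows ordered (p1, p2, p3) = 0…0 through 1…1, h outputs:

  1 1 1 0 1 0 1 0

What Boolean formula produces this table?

h(p1, p2, p3) = not ((((not p1 and p2) and p3) or ((p1 and not p2) and p3)) or ((p1 and p2) and p3))

There are just 3 zero rows: (0,1,1), (1,0,1), (1,1,1). Their minterms are ¬p1·p2·p3, p1·¬p2·p3, p1·p2·p3; the OR of those covers precisely the 0-outputs, and negating it yields h.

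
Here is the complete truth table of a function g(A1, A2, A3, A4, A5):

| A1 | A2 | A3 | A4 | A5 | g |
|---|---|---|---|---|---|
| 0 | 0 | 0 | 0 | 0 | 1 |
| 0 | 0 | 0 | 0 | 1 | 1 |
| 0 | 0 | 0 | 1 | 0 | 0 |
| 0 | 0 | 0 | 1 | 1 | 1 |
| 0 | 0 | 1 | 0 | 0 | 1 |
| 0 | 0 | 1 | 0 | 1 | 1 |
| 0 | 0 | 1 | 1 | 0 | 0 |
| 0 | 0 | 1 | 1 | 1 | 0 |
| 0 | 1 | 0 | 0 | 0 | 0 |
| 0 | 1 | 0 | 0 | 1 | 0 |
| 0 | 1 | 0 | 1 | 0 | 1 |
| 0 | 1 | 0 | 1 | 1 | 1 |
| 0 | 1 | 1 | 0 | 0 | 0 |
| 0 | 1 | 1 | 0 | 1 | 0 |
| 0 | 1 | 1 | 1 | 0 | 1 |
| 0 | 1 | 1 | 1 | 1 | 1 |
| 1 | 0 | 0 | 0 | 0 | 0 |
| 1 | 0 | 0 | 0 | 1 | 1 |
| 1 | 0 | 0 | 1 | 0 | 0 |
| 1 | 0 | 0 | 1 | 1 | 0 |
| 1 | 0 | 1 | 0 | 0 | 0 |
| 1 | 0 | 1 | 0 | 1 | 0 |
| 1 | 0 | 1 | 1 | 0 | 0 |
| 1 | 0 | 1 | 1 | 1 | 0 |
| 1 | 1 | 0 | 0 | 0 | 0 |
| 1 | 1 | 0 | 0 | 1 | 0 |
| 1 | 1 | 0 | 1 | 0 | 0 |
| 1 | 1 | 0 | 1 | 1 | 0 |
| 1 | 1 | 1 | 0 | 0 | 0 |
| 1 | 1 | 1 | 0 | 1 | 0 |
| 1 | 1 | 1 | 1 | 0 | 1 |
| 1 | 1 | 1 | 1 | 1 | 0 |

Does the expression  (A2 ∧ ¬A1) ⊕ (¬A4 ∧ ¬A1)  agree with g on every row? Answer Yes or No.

Test each input against both g and the formula:
  A1=0, A2=0, A3=0, A4=0, A5=0: formula gives 1, g = 1 ✓
  A1=0, A2=0, A3=0, A4=0, A5=1: formula gives 1, g = 1 ✓
  A1=0, A2=0, A3=0, A4=1, A5=0: formula gives 0, g = 0 ✓
  A1=0, A2=0, A3=0, A4=1, A5=1: formula gives 0, but g = 1 ✗
A single disagreement suffices: at (0,0,0,1,1) they differ, so the formula does not compute g.

No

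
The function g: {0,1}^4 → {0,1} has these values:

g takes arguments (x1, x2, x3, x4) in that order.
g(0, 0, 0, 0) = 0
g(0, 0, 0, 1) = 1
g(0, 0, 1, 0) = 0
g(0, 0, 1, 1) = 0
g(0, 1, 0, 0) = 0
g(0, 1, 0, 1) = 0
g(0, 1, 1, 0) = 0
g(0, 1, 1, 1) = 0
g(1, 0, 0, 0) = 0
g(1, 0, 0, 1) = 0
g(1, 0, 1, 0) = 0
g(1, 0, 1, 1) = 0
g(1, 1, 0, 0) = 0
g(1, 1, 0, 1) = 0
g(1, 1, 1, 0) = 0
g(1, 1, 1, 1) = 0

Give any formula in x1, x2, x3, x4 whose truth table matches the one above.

g is 1 on exactly one input, (0,0,0,1), whose minterm is ¬x1·¬x2·¬x3·x4. So g is just that conjunction.

g(x1, x2, x3, x4) = ((~x1 & ~x2) & ~x3) & x4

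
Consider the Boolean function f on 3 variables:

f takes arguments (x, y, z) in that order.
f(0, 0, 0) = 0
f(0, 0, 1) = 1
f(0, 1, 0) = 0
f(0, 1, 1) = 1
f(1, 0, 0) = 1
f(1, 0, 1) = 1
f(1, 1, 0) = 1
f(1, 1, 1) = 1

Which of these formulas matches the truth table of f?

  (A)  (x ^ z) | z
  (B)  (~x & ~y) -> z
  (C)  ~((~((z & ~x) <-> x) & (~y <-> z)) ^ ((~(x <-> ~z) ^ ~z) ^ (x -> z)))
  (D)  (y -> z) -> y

A

(B): at (0,1,0) it gives 1, but f = 0 — eliminated.
(C): at (0,1,1) it gives 0, but f = 1 — eliminated.
(D): at (0,0,1) it gives 0, but f = 1 — eliminated.
That leaves (A). Evaluating it on every row reproduces the table of f exactly.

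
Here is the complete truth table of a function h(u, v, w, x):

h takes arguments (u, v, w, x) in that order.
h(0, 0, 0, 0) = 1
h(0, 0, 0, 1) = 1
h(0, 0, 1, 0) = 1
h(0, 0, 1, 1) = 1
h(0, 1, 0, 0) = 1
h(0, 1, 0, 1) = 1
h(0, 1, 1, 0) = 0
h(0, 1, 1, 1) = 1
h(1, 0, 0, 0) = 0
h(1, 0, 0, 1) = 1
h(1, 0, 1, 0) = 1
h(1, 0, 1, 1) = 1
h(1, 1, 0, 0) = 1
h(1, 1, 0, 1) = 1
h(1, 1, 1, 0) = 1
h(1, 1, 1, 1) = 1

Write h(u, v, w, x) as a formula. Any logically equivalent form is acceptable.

The 0-rows are (0,1,1,0), (1,0,0,0). Take each as a conjunction (¬u·v·w·¬x, u·¬v·¬w·¬x), form their disjunction, and complement — that gives a formula that is 1 everywhere h is.

h(u, v, w, x) = ((((u' · v) · w) · x') + (((u · v') · w') · x'))'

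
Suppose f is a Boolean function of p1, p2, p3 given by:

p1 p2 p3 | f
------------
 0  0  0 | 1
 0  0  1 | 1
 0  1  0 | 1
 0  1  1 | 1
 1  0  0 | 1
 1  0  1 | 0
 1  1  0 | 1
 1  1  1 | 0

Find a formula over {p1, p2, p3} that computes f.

f is 0 on only 2 rows — (1,0,1), (1,1,1). Writing each as a minterm (p1·¬p2·p3, p1·p2·p3) and OR-ing them characterizes exactly where f=0, so f is the negation of that disjunction.

f(p1, p2, p3) = not (((p1 and not p2) and p3) or ((p1 and p2) and p3))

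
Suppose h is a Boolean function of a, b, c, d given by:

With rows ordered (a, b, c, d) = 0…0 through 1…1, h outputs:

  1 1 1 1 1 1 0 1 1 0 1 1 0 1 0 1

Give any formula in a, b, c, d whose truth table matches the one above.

h(a, b, c, d) = NOT ((((((NOT a AND b) AND c) AND NOT d) OR (((a AND NOT b) AND NOT c) AND d)) OR (((a AND b) AND NOT c) AND NOT d)) OR (((a AND b) AND c) AND NOT d))

There are just 4 zero rows: (0,1,1,0), (1,0,0,1), (1,1,0,0), (1,1,1,0). Their minterms are ¬a·b·c·¬d, a·¬b·¬c·d, a·b·¬c·¬d, a·b·c·¬d; the OR of those covers precisely the 0-outputs, and negating it yields h.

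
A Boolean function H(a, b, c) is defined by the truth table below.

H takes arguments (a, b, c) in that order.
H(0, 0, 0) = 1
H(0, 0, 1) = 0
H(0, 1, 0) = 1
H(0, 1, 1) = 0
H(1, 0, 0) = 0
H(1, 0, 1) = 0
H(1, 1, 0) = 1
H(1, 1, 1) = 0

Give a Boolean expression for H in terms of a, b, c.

Collect the rows where H=1 — (0,0,0), (0,1,0), (1,1,0) — and write one minterm per row: ¬a·¬b·¬c, ¬a·b·¬c, a·b·¬c. Their union (logical OR) reproduces the table exactly.

H(a, b, c) = (((a' · b') · c') + ((a' · b) · c')) + ((a · b) · c')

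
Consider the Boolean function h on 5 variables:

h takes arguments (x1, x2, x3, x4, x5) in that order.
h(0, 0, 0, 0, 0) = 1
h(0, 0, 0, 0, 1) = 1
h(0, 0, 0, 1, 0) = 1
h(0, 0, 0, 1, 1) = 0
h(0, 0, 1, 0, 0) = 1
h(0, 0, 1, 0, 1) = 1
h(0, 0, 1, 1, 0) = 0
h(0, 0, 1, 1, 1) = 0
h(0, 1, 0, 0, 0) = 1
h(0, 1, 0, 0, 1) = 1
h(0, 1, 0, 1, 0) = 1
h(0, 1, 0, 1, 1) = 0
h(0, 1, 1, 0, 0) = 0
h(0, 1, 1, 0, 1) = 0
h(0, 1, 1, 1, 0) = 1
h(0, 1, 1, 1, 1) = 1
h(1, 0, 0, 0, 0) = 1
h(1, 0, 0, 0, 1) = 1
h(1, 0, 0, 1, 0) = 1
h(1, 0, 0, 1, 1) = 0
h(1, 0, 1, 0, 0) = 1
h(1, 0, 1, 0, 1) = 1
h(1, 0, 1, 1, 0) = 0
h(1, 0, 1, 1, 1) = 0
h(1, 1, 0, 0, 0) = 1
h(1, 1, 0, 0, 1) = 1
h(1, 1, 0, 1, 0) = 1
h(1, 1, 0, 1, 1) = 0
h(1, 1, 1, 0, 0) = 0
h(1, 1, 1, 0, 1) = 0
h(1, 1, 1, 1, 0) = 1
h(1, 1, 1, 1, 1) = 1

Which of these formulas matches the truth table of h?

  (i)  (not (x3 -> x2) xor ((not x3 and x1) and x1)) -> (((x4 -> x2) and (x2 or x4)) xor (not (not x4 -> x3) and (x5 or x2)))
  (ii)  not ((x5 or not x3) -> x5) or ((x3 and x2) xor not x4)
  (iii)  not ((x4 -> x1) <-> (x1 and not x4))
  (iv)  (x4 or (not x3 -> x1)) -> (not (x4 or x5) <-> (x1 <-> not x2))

ii

(i) disagrees with h on (0,0,0,1,1) (formula → 1, table → 0); rule it out.
(iii) disagrees with h on (0,0,0,1,0) (formula → 0, table → 1); rule it out.
(iv) disagrees with h on (0,0,0,1,1) (formula → 1, table → 0); rule it out.
That leaves (ii). Evaluating it on every row reproduces the table of h exactly.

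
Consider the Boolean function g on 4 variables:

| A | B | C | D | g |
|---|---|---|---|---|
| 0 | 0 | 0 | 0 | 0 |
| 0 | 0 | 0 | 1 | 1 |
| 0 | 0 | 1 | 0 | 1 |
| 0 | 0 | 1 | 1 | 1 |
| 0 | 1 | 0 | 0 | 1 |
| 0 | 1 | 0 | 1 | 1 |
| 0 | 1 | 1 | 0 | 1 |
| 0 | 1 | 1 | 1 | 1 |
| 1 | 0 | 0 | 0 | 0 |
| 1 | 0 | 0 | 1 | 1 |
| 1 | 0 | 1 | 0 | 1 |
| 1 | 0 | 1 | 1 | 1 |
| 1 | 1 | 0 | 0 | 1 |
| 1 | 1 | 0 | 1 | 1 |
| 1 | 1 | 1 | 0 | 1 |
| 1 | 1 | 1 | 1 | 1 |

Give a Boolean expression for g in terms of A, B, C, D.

g(A, B, C, D) = NOT ((((NOT A AND NOT B) AND NOT C) AND NOT D) OR (((A AND NOT B) AND NOT C) AND NOT D))

There are just 2 zero rows: (0,0,0,0), (1,0,0,0). Their minterms are ¬A·¬B·¬C·¬D, A·¬B·¬C·¬D; the OR of those covers precisely the 0-outputs, and negating it yields g.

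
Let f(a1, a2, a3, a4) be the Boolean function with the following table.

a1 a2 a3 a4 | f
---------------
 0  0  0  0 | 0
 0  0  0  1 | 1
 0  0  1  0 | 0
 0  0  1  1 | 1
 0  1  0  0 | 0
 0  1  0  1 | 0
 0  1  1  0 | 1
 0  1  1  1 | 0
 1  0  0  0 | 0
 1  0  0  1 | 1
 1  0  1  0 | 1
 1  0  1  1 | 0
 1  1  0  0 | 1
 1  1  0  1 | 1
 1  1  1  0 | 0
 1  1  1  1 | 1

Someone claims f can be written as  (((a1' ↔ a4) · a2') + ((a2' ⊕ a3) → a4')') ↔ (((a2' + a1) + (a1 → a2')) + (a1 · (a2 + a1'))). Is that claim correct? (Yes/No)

Evaluate (((a1' ↔ a4) · a2') + ((a2' ⊕ a3) → a4')') ↔ (((a2' + a1) + (a1 → a2')) + (a1 · (a2 + a1'))) on each row and compare to f:
  a1=0, a2=0, a3=0, a4=0: formula gives 0, f = 0 ✓
  a1=0, a2=0, a3=0, a4=1: formula gives 1, f = 1 ✓
  a1=0, a2=0, a3=1, a4=0: formula gives 0, f = 0 ✓
  a1=0, a2=0, a3=1, a4=1: formula gives 1, f = 1 ✓
  …
  a1=0, a2=1, a3=1, a4=0: formula gives 0, but f = 1 ✗
A single disagreement suffices: at (0,1,1,0) they differ, so the formula does not compute f.

No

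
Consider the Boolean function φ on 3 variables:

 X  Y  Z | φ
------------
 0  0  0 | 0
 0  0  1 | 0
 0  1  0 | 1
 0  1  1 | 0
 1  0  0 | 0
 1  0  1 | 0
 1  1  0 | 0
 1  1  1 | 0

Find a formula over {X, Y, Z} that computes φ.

φ(X, Y, Z) = (NOT X AND Y) AND NOT Z

Only row (0,1,0) gives 1. That row's minterm ¬X·Y·¬Z is φ directly.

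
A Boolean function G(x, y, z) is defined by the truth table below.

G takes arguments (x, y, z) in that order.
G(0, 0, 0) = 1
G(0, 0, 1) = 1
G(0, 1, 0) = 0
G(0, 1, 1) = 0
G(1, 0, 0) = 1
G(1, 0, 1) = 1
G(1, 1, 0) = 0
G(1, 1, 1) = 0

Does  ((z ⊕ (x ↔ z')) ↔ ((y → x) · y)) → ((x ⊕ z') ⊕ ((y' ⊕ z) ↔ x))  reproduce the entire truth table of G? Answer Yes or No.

Yes

Test each input against both G and the formula:
  x=0, y=0, z=0: formula gives 1, G = 1 ✓
  x=0, y=0, z=1: formula gives 1, G = 1 ✓
  x=0, y=1, z=0: formula gives 0, G = 0 ✓
  x=0, y=1, z=1: formula gives 0, G = 0 ✓
  x=1, y=0, z=0: formula gives 1, G = 1 ✓
  … (the remaining 3 rows also agree.)
No disagreement on any input; they are logically equivalent.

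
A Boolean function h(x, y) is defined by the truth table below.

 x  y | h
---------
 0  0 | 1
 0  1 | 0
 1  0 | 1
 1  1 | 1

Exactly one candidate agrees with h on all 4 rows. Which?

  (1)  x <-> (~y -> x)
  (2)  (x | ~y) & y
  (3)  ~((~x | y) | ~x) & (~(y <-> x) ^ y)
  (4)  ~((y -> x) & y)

(2): at (0,0) it gives 0, but h = 1 — eliminated.
(3): at (0,0) it gives 0, but h = 1 — eliminated.
(4): at (0,1) it gives 1, but h = 0 — eliminated.
Only (1) survives; checking it on all 4 rows confirms it matches h.

1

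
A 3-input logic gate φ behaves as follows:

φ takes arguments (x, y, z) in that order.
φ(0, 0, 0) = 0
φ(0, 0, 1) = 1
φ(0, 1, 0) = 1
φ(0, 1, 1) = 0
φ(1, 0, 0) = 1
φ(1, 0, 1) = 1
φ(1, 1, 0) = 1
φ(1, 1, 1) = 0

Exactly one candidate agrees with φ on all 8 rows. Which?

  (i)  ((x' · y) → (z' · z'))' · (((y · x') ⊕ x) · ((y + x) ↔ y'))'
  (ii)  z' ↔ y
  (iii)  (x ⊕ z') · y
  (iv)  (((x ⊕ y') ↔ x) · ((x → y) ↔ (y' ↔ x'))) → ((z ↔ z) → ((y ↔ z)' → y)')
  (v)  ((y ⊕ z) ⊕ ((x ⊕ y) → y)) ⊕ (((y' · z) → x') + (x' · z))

(i): at (0,0,1) it gives 0, but φ = 1 — eliminated.
(ii): at (1,0,0) it gives 0, but φ = 1 — eliminated.
(iii): at (0,0,1) it gives 0, but φ = 1 — eliminated.
(iv): at (0,0,0) it gives 1, but φ = 0 — eliminated.
(v) is the remaining candidate, and it agrees with φ on all 8 inputs.

v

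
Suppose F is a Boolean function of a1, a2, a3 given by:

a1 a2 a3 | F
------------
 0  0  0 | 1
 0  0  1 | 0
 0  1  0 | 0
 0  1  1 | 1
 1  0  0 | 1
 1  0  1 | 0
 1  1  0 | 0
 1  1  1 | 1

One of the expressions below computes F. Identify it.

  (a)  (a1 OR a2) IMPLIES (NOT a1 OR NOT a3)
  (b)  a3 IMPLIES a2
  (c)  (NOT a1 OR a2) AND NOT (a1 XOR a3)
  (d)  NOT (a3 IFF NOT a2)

d

(a) fails at (0,0,1): the formula yields 1, F is 0.
(b) fails at (0,1,0): the formula yields 1, F is 0.
(c) fails at (0,1,0): the formula yields 1, F is 0.
Only (d) survives; checking it on all 8 rows confirms it matches F.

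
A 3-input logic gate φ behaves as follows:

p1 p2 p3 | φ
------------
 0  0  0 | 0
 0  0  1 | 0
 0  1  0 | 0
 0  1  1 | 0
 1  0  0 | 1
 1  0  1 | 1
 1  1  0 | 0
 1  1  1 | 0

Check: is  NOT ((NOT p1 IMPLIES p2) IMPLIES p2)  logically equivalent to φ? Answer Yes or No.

Yes

Evaluate NOT ((NOT p1 IMPLIES p2) IMPLIES p2) on each row and compare to φ:
  p1=0, p2=0, p3=0: formula gives 0, φ = 0 ✓
  p1=0, p2=0, p3=1: formula gives 0, φ = 0 ✓
  p1=0, p2=1, p3=0: formula gives 0, φ = 0 ✓
  p1=0, p2=1, p3=1: formula gives 0, φ = 0 ✓
  p1=1, p2=0, p3=0: formula gives 1, φ = 1 ✓
  … (the remaining 3 rows also agree.)
All 8 rows match — the expression computes φ exactly.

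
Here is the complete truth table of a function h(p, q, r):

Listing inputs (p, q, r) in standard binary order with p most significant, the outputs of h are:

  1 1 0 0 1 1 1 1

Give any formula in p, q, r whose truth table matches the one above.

h(p, q, r) = ¬(((¬p ∧ q) ∧ ¬r) ∨ ((¬p ∧ q) ∧ r))

The 0-rows are (0,1,0), (0,1,1). Take each as a conjunction (¬p·q·¬r, ¬p·q·r), form their disjunction, and complement — that gives a formula that is 1 everywhere h is.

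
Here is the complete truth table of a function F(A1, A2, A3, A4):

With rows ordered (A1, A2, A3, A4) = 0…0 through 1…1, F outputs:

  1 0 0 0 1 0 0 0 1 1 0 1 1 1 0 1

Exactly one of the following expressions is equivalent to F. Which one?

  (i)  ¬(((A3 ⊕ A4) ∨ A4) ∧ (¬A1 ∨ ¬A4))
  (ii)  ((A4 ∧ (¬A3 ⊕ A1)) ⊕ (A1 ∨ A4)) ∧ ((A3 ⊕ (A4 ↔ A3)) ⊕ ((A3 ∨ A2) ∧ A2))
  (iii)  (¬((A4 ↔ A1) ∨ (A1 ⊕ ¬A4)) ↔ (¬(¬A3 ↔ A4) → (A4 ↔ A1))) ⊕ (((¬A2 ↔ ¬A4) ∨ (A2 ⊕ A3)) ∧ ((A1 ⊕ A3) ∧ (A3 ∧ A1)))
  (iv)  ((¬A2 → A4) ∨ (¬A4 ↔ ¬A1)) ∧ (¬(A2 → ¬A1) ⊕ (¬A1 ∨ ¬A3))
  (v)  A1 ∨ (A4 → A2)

i

(ii) disagrees with F on (0,0,0,0) (formula → 0, table → 1); rule it out.
(iii) disagrees with F on (0,0,0,0) (formula → 0, table → 1); rule it out.
(iv) disagrees with F on (0,0,0,1) (formula → 1, table → 0); rule it out.
(v) disagrees with F on (0,0,1,0) (formula → 1, table → 0); rule it out.
That leaves (i). Evaluating it on every row reproduces the table of F exactly.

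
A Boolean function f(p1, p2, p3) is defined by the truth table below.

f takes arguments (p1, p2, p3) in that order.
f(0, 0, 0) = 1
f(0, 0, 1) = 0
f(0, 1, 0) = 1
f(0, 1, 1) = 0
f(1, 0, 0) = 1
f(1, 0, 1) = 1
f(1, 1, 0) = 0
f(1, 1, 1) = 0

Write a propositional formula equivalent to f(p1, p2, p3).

f(p1, p2, p3) = ((((not p1 and not p2) and not p3) or ((not p1 and p2) and not p3)) or ((p1 and not p2) and not p3)) or ((p1 and not p2) and p3)

The 1-rows are (0,0,0), (0,1,0), (1,0,0), (1,0,1). Each contributes one minterm — ¬p1·¬p2·¬p3; ¬p1·p2·¬p3; p1·¬p2·¬p3; p1·¬p2·p3 — and their disjunction is a sum-of-products form of f.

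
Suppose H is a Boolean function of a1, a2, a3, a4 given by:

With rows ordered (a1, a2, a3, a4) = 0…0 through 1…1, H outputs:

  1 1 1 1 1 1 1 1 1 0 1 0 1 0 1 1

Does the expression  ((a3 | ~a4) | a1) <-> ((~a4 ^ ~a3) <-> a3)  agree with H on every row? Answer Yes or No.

Test each input against both H and the formula:
  a1=0, a2=0, a3=0, a4=0: formula gives 1, H = 1 ✓
  a1=0, a2=0, a3=0, a4=1: formula gives 1, H = 1 ✓
  a1=0, a2=0, a3=1, a4=0: formula gives 1, H = 1 ✓
  a1=0, a2=0, a3=1, a4=1: formula gives 0, but H = 1 ✗
Row (0,0,1,1) is a counterexample, so the formula is not equivalent to H.

No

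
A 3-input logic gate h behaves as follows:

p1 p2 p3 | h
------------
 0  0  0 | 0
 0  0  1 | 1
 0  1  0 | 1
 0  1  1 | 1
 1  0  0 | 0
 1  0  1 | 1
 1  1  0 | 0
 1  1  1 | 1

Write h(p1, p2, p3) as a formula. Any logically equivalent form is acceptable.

There are just 3 zero rows: (0,0,0), (1,0,0), (1,1,0). Their minterms are ¬p1·¬p2·¬p3, p1·¬p2·¬p3, p1·p2·¬p3; the OR of those covers precisely the 0-outputs, and negating it yields h.

h(p1, p2, p3) = not ((((not p1 and not p2) and not p3) or ((p1 and not p2) and not p3)) or ((p1 and p2) and not p3))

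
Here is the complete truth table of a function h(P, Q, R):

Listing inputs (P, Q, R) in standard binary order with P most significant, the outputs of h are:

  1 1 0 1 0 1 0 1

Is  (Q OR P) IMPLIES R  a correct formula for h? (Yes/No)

Yes

Test each input against both h and the formula:
  P=0, Q=0, R=0: formula gives 1, h = 1 ✓
  P=0, Q=0, R=1: formula gives 1, h = 1 ✓
  P=0, Q=1, R=0: formula gives 0, h = 0 ✓
  P=0, Q=1, R=1: formula gives 1, h = 1 ✓
  P=1, Q=0, R=0: formula gives 0, h = 0 ✓
  … (the remaining 3 rows also agree.)
No disagreement on any input; they are logically equivalent.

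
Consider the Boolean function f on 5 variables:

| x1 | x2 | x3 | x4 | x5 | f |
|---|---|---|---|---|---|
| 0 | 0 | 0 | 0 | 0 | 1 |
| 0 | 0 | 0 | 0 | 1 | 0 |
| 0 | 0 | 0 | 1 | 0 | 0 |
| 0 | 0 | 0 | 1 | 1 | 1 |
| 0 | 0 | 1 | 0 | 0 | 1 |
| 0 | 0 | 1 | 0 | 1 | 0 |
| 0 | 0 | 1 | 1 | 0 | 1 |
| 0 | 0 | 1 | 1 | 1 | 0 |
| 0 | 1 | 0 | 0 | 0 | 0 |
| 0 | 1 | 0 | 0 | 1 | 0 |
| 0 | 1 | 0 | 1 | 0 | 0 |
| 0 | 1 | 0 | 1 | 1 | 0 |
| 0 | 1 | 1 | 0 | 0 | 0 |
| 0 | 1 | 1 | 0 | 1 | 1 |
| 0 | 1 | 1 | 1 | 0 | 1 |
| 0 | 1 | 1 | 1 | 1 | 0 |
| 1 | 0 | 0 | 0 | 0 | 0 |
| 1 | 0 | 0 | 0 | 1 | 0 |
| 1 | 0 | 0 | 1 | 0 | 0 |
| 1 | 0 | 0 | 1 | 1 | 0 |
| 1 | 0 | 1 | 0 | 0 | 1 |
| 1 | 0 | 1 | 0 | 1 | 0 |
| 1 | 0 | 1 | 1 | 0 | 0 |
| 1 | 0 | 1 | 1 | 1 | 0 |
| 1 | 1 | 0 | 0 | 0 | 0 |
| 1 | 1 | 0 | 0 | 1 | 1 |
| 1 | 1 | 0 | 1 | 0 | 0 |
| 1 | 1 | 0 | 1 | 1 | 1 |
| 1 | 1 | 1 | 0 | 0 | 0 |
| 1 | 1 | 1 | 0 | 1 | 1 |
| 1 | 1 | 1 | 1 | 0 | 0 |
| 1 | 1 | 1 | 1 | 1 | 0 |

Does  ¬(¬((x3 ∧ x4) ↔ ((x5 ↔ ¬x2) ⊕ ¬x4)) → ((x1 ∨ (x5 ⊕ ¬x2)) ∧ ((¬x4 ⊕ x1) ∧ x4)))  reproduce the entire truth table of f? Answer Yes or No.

No

Check the formula against f row by row:
  x1=0, x2=0, x3=0, x4=0, x5=0: formula gives 1, f = 1 ✓
  x1=0, x2=0, x3=0, x4=0, x5=1: formula gives 0, f = 0 ✓
  x1=0, x2=0, x3=0, x4=1, x5=0: formula gives 0, f = 0 ✓
  x1=0, x2=0, x3=0, x4=1, x5=1: formula gives 1, f = 1 ✓
  …
  x1=0, x2=1, x3=0, x4=0, x5=1: formula gives 1, but f = 0 ✗
Row (0,1,0,0,1) is a counterexample, so the formula is not equivalent to f.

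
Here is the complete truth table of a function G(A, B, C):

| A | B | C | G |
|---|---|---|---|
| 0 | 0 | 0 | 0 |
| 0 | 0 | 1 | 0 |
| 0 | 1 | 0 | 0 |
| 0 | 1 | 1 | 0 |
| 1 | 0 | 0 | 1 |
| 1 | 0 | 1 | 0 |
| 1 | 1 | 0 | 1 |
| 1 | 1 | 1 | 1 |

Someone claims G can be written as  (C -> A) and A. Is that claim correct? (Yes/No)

No

Evaluate (C -> A) and A on each row and compare to G:
  A=0, B=0, C=0: formula gives 0, G = 0 ✓
  A=0, B=0, C=1: formula gives 0, G = 0 ✓
  A=0, B=1, C=0: formula gives 0, G = 0 ✓
  A=0, B=1, C=1: formula gives 0, G = 0 ✓
  A=1, B=0, C=0: formula gives 1, G = 1 ✓
  A=1, B=0, C=1: formula gives 1, but G = 0 ✗
Row (1,0,1) is a counterexample, so the formula is not equivalent to G.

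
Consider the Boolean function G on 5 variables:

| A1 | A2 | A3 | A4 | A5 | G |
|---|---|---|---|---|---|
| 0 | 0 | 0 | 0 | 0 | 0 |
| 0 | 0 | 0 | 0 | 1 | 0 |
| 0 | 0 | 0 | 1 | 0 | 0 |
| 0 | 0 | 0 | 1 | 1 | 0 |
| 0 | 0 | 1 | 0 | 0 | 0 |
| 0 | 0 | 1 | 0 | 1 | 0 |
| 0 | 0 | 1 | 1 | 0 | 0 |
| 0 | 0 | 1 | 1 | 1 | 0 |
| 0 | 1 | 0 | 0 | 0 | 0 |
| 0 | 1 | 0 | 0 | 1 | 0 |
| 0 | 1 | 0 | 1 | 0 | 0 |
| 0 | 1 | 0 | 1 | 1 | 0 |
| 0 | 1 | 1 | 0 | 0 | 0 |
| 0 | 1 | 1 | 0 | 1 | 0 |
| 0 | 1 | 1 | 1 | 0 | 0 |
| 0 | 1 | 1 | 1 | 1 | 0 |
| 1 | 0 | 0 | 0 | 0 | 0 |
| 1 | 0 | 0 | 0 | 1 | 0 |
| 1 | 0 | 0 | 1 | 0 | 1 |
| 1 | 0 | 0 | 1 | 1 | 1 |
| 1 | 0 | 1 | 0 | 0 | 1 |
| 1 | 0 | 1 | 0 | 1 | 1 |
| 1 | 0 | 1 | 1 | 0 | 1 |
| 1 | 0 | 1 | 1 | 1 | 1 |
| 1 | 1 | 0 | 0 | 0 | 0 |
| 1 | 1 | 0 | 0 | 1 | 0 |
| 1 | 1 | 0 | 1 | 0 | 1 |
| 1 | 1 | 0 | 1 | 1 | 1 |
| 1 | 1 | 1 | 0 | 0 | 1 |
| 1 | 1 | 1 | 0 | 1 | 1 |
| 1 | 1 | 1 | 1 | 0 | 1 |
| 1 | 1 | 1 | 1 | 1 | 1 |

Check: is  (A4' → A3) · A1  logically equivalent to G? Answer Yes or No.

Yes

Evaluate (A4' → A3) · A1 on each row and compare to G:
  A1=0, A2=0, A3=0, A4=0, A5=0: formula gives 0, G = 0 ✓
  A1=0, A2=0, A3=0, A4=0, A5=1: formula gives 0, G = 0 ✓
  A1=0, A2=0, A3=0, A4=1, A5=0: formula gives 0, G = 0 ✓
  A1=0, A2=0, A3=0, A4=1, A5=1: formula gives 0, G = 0 ✓
  …and likewise for the remaining 28 rows.
Every row agrees, so the formula is equivalent.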